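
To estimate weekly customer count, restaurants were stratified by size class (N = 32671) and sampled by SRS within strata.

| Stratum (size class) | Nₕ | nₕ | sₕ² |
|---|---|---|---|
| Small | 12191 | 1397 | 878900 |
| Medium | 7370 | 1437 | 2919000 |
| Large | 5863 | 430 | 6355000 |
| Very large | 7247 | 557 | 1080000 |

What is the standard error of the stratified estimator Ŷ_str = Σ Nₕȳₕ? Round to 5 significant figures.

858130

Var(Ŷ_str) = Σₕ Nₕ²(1 − fₕ)sₕ²/nₕ.
Small: 12191²·(1 − 1397/12191)·878900/1397 = 8.2787507 × 10^10.
Medium: 7370²·(1 − 1437/7370)·2919000/1437 = 8.8821717 × 10^10.
Large: 5863²·(1 − 430/5863)·6355000/430 = 4.7076774 × 10^11.
Very large: 7247²·(1 − 557/7247)·1080000/557 = 9.400543 × 10^10.
Sum = 7.3638239 × 10^11.
SE = √(7.3638239 × 10^11) = 858130.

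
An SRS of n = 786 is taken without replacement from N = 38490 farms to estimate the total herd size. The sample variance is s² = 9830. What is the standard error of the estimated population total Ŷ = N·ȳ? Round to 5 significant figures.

134720

Var(Ŷ) = N²·Var(ȳ) = N²·(1 − n/N)·s²/n.
f = 786/38490 = 0.02042089; Var(ȳ) = 0.97957911·9830/786 = 12.25097.
Var(Ŷ) = 38490² · 12.25097 = 1.8149568 × 10^10.
SE(Ŷ) = √(1.8149568 × 10^10) = 134720.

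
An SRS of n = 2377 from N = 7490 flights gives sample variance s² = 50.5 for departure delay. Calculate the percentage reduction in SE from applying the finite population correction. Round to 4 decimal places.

f = n/N = 2377/7490 = 0.31735648.
SE_no-fpc = √(s²/n) = 0.14575756; SE_fpc = √((1−f)s²/n) = 0.12042817.
Ratio = √(1−f) = 0.82622244. Reduction = 100·(1 − 0.82622244) = 17.3778%.

17.3778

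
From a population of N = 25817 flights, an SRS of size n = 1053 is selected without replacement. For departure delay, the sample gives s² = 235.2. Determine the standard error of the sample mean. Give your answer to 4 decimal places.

Under SRS without replacement, Var(ȳ) = (1 − f)·s²/n with f = n/N = 1053/25817 = 0.04078708.
Var(ȳ) = (1 − 0.04078708)·235.2/1053 = 0.95921292·0.22336182 = 0.21425155.
SE(ȳ) = √(0.21425155) = 0.4629.

0.4629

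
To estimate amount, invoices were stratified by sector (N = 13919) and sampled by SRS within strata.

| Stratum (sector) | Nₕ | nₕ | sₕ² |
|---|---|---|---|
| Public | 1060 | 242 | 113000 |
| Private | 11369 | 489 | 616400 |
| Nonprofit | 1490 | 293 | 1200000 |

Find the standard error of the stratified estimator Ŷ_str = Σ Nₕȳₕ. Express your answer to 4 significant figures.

Var(Ŷ_str) = Σₕ Nₕ²(1 − fₕ)sₕ²/nₕ.
Public: 1060²·(1 − 242/1060)·113000/242 = 4.048762 × 10^8.
Private: 11369²·(1 − 489/11369)·616400/489 = 1.5592112 × 10^11.
Nonprofit: 1490²·(1 − 293/1490)·1200000/293 = 7.3045597 × 10^9.
Sum = 1.6363056 × 10^11.
SE = √(1.6363056 × 10^11) = 404500.

404500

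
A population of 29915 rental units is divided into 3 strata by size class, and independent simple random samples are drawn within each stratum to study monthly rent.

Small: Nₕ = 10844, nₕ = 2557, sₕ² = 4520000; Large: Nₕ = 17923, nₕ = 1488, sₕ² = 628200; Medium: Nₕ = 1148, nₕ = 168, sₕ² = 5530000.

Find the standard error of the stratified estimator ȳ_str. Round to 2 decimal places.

18.92

Var(ȳ_str) = Σₕ Wₕ²(1 − fₕ)sₕ²/nₕ with Wₕ = Nₕ/N, N = 29915.
Small: Wₕ = 0.36249373; term = 0.36249373²·(1 − 0.23579860)·4520000/2557 = 177.50743.
Large: Wₕ = 0.59913087; term = 0.59913087²·(1 − 0.08302182)·628200/1488 = 138.96243.
Medium: Wₕ = 0.03837540; term = 0.03837540²·(1 − 0.14634146)·5530000/168 = 41.381459.
Sum = 357.85132.
SE = √(357.85132) = 18.92.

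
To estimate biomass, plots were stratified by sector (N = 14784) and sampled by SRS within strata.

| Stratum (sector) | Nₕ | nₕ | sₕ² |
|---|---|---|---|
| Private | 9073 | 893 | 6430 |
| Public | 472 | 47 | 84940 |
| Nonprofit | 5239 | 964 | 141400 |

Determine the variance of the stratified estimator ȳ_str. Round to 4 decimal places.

19.1342

Var(ȳ_str) = Σₕ Wₕ²(1 − fₕ)sₕ²/nₕ with Wₕ = Nₕ/N, N = 14784.
Private: Wₕ = 0.61370400; term = 0.61370400²·(1 − 0.09842390)·6430/893 = 2.4450054.
Public: Wₕ = 0.03192641; term = 0.03192641²·(1 − 0.09957627)·84940/47 = 1.6586755.
Nonprofit: Wₕ = 0.35436959; term = 0.35436959²·(1 − 0.18400458)·141400/964 = 15.030485.
Sum = 19.134166.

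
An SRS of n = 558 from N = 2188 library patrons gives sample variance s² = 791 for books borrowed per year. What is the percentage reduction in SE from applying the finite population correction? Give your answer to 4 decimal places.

13.6882

f = n/N = 558/2188 = 0.25502742.
SE_no-fpc = √(s²/n) = 1.1906144; SE_fpc = √((1−f)s²/n) = 1.0276407.
Ratio = √(1−f) = 0.86311794. Reduction = 100·(1 − 0.86311794) = 13.6882%.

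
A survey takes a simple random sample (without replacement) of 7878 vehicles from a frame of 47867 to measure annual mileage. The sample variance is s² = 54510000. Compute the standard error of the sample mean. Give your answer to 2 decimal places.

76.03

Under SRS without replacement, Var(ȳ) = (1 − f)·s²/n with f = n/N = 7878/47867 = 0.16458103.
Var(ȳ) = (1 − 0.16458103)·54510000/7878 = 0.83541897·6919.2688 = 5780.4885.
SE(ȳ) = √(5780.4885) = 76.03.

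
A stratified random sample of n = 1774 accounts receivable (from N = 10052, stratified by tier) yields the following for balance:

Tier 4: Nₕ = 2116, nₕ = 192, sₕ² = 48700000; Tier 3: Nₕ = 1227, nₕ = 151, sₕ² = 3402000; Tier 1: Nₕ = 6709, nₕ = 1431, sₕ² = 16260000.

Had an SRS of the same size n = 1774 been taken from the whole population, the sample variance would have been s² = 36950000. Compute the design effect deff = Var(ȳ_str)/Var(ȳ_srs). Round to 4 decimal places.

0.8451

Var(ȳ_str) = Σ Wₕ²(1−fₕ)sₕ²/nₕ with Wₕ = Nₕ/10052:
  Tier 4: (2116/10052)²·(1−192/2116)·48700000/192 = 10219.826
  Tier 3: (1227/10052)²·(1−151/1227)·3402000/151 = 294.38063
  Tier 1: (6709/10052)²·(1−1431/6709)·16260000/1431 = 3982.0171
  → Var(ȳ_str) = 14496.224.
Var(ȳ_srs) = (1 − 1774/10052)·36950000/1774 = 17152.75.
deff = 14496.224 / 17152.75 = 0.8451.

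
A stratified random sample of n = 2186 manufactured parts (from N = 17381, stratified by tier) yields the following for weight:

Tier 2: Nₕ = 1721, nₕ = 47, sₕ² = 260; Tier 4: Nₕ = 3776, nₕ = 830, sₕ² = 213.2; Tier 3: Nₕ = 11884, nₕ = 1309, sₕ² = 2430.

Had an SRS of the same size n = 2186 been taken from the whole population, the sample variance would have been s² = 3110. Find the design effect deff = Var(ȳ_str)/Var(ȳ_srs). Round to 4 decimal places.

Var(ȳ_str) = Σ Wₕ²(1−fₕ)sₕ²/nₕ with Wₕ = Nₕ/17381:
  Tier 2: (1721/17381)²·(1−47/1721)·260/47 = 0.052754838
  Tier 4: (3776/17381)²·(1−830/3776)·213.2/830 = 0.0094585446
  Tier 3: (11884/17381)²·(1−1309/11884)·2430/1309 = 0.77225393
  → Var(ȳ_str) = 0.83446731.
Var(ȳ_srs) = (1 − 2186/17381)·3110/2186 = 1.2437588.
deff = 0.83446731 / 1.2437588 = 0.6709.

0.6709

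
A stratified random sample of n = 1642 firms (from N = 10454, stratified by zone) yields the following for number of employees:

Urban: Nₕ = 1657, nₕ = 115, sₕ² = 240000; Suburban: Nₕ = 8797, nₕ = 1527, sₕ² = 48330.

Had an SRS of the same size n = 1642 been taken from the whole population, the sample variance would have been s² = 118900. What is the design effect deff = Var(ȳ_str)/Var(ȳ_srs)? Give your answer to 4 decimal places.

1.1028

Var(ȳ_str) = Σ Wₕ²(1−fₕ)sₕ²/nₕ with Wₕ = Nₕ/10454:
  Urban: (1657/10454)²·(1−115/1657)·240000/115 = 48.79275
  Suburban: (8797/10454)²·(1−1527/8797)·48330/1527 = 18.521739
  → Var(ȳ_str) = 67.314489.
Var(ȳ_srs) = (1 − 1642/10454)·118900/1642 = 61.038056.
deff = 67.314489 / 61.038056 = 1.1028.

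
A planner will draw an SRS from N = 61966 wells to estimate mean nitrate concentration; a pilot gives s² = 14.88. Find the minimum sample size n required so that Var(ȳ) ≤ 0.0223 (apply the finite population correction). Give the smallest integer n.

661

Without fpc, n₀ = s²/D = 14.88/0.0223 = 667.2646.
With fpc, (1 − n/N)·s²/n ≤ D requires n ≥ n₀/(1 + n₀/N) = 667.2646/(1 + 667.2646/61966) = 660.1559.
Rounding up, n = 661.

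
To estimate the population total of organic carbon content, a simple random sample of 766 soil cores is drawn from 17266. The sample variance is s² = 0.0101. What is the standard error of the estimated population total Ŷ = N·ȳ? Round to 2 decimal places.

Var(Ŷ) = N²·Var(ȳ) = N²·(1 − n/N)·s²/n.
f = 766/17266 = 0.04436465; Var(ȳ) = 0.95563535·0.0101/766 = 1.2600414 × 10^-5.
Var(Ŷ) = 17266² · (1.2600414 × 10^-5) = 3756.3693.
SE(Ŷ) = √(3756.3693) = 61.29.

61.29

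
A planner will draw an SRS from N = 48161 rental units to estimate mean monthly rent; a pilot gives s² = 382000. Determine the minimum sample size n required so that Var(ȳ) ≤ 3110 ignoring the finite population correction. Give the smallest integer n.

Without fpc, n₀ = s²/D = 382000/3110 = 122.8296.
Rounding up, n = 123.

123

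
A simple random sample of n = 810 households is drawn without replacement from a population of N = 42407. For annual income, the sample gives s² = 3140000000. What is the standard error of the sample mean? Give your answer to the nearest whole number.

1950

Under SRS without replacement, Var(ȳ) = (1 − f)·s²/n with f = n/N = 810/42407 = 0.01910062.
Var(ȳ) = (1 − 0.01910062)·3140000000/810 = 0.98089938·3.8765432 × 10^6 = 3.8024988 × 10^6.
SE(ȳ) = √(3.8024988 × 10^6) = 1950.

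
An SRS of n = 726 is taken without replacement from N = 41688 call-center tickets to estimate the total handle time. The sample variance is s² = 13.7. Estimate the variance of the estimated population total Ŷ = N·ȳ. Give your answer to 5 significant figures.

3.2224 × 10^7

Var(Ŷ) = N²·Var(ȳ) = N²·(1 − n/N)·s²/n.
f = 726/41688 = 0.01741508; Var(ȳ) = 0.98258492·13.7/726 = 0.018541892.
Var(Ŷ) = 41688² · 0.018541892 = 3.2223757 × 10^7.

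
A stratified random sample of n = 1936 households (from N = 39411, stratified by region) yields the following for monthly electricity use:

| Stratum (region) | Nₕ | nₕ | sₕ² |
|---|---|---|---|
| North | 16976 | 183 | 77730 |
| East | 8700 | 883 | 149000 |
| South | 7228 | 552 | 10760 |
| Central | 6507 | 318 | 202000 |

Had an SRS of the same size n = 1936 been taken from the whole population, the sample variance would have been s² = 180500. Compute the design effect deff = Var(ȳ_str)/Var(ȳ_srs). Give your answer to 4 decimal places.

1.1553

Var(ȳ_str) = Σ Wₕ²(1−fₕ)sₕ²/nₕ with Wₕ = Nₕ/39411:
  North: (16976/39411)²·(1−183/16976)·77730/183 = 77.959011
  East: (8700/39411)²·(1−883/8700)·149000/883 = 7.3883935
  South: (7228/39411)²·(1−552/7228)·10760/552 = 0.60558172
  Central: (6507/39411)²·(1−318/6507)·202000/318 = 16.469887
  → Var(ȳ_str) = 102.42287.
Var(ȳ_srs) = (1 − 1936/39411)·180500/1936 = 88.653531.
deff = 102.42287 / 88.653531 = 1.1553.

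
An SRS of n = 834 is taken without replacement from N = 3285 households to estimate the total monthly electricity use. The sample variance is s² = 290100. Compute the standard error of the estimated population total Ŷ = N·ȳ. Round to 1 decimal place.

52921.3

Var(Ŷ) = N²·Var(ȳ) = N²·(1 − n/N)·s²/n.
f = 834/3285 = 0.25388128; Var(ȳ) = 0.74611872·290100/834 = 259.53122.
Var(Ŷ) = 3285² · 259.53122 = 2.8006598 × 10^9.
SE(Ŷ) = √(2.8006598 × 10^9) = 52921.3.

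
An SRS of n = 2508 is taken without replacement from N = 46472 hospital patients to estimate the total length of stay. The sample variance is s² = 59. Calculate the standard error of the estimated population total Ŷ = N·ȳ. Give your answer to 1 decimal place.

Var(Ŷ) = N²·Var(ȳ) = N²·(1 − n/N)·s²/n.
f = 2508/46472 = 0.05396798; Var(ȳ) = 0.94603202·59/2508 = 0.022255139.
Var(Ŷ) = 46472² · 0.022255139 = 4.8063239 × 10^7.
SE(Ŷ) = √(4.8063239 × 10^7) = 6932.8.

6932.8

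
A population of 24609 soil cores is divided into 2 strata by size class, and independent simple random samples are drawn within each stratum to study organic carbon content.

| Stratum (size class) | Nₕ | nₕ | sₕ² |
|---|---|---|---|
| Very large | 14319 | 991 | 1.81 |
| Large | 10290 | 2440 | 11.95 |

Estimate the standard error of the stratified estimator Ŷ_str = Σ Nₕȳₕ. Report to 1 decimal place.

Var(Ŷ_str) = Σₕ Nₕ²(1 − fₕ)sₕ²/nₕ.
Very large: 14319²·(1 − 991/14319)·1.81/991 = 348564.05.
Large: 10290²·(1 − 2440/10290)·11.95/2440 = 395606.22.
Sum = 744170.27.
SE = √(744170.27) = 862.7.

862.7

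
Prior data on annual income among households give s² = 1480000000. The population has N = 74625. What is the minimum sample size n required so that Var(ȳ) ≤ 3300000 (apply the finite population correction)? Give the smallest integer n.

Without fpc, n₀ = s²/D = 1480000000/3300000 = 448.4848.
With fpc, (1 − n/N)·s²/n ≤ D requires n ≥ n₀/(1 + n₀/N) = 448.4848/(1 + 448.4848/74625) = 445.8056.
Rounding up, n = 446.

446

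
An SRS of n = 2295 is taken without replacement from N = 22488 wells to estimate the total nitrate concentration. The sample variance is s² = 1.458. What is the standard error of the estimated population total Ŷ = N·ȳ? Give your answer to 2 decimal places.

Var(Ŷ) = N²·Var(ȳ) = N²·(1 − n/N)·s²/n.
f = 2295/22488 = 0.10205443; Var(ȳ) = 0.89794557·1.458/2295 = 5.7045954 × 10^-4.
Var(Ŷ) = 22488² · (5.7045954 × 10^-4) = 288487.18.
SE(Ŷ) = √(288487.18) = 537.11.

537.11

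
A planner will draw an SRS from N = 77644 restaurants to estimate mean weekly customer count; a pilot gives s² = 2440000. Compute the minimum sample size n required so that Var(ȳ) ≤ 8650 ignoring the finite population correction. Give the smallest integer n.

Without fpc, n₀ = s²/D = 2440000/8650 = 282.0809.
Rounding up, n = 283.

283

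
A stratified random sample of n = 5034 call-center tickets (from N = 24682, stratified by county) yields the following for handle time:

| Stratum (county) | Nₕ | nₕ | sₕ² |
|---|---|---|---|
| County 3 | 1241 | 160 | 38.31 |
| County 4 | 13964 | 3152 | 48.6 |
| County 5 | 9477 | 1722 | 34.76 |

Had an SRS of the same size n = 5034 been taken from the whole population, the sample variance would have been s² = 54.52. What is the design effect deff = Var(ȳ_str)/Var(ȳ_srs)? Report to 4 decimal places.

0.7868

Var(ȳ_str) = Σ Wₕ²(1−fₕ)sₕ²/nₕ with Wₕ = Nₕ/24682:
  County 3: (1241/24682)²·(1−160/1241)·38.31/160 = 5.2726501 × 10^-4
  County 4: (13964/24682)²·(1−3152/13964)·48.6/3152 = 0.0038212482
  County 5: (9477/24682)²·(1−1722/9477)·34.76/1722 = 0.0024352223
  → Var(ȳ_str) = 0.0067837355.
Var(ȳ_srs) = (1 − 5034/24682)·54.52/5034 = 0.0086214564.
deff = 0.0067837355 / 0.0086214564 = 0.7868.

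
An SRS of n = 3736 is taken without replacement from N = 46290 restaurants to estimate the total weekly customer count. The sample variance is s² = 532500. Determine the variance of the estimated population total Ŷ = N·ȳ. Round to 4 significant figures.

Var(Ŷ) = N²·Var(ȳ) = N²·(1 − n/N)·s²/n.
f = 3736/46290 = 0.08070858; Var(ȳ) = 0.91929142·532500/3736 = 131.02856.
Var(Ŷ) = 46290² · 131.02856 = 2.8076329 × 10^11.

2.808 × 10^11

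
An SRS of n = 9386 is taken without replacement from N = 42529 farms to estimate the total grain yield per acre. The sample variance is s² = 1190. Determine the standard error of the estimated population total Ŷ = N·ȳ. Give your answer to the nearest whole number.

Var(Ŷ) = N²·Var(ȳ) = N²·(1 − n/N)·s²/n.
f = 9386/42529 = 0.22069647; Var(ȳ) = 0.77930353·1190/9386 = 0.098803666.
Var(Ŷ) = 42529² · 0.098803666 = 1.7870776 × 10^8.
SE(Ŷ) = √(1.7870776 × 10^8) = 13368.

13368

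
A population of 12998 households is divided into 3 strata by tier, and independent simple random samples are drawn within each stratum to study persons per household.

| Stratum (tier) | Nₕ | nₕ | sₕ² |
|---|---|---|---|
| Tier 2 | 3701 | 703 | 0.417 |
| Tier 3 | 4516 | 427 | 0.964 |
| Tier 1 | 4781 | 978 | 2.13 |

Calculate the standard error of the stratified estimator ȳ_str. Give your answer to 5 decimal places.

Var(ȳ_str) = Σₕ Wₕ²(1 − fₕ)sₕ²/nₕ with Wₕ = Nₕ/N, N = 12998.
Tier 2: Wₕ = 0.28473611; term = 0.28473611²·(1 − 0.18994866)·0.417/703 = 3.8956361 × 10^-5.
Tier 3: Wₕ = 0.34743807; term = 0.34743807²·(1 − 0.09455270)·0.964/427 = 2.4675567 × 10^-4.
Tier 1: Wₕ = 0.36782582; term = 0.36782582²·(1 − 0.20455972)·2.13/978 = 2.3438659 × 10^-4.
Sum = 5.2009862 × 10^-4.
SE = √(5.2009862 × 10^-4) = 0.02281.

0.02281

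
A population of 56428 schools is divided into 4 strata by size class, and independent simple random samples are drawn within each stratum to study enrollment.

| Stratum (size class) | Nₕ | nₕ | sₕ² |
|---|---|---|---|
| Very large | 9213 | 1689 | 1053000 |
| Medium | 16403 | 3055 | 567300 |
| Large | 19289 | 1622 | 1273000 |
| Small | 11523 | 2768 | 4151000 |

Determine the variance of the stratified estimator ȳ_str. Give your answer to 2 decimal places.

157.85

Var(ȳ_str) = Σₕ Wₕ²(1 − fₕ)sₕ²/nₕ with Wₕ = Nₕ/N, N = 56428.
Very large: Wₕ = 0.16327001; term = 0.16327001²·(1 − 0.18332791)·1053000/1689 = 13.572482.
Medium: Wₕ = 0.29068902; term = 0.29068902²·(1 − 0.18624642)·567300/3055 = 12.768849.
Large: Wₕ = 0.34183384; term = 0.34183384²·(1 − 0.08408938)·1273000/1622 = 83.996417.
Small: Wₕ = 0.20420713; term = 0.20420713²·(1 − 0.24021522)·4151000/2768 = 47.513721.
Sum = 157.85147.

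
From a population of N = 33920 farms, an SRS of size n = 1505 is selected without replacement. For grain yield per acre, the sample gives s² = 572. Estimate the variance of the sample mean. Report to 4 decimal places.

Under SRS without replacement, Var(ȳ) = (1 − f)·s²/n with f = n/N = 1505/33920 = 0.04436910.
Var(ȳ) = (1 − 0.04436910)·572/1505 = 0.95563090·0.38006645 = 0.36320324.

0.3632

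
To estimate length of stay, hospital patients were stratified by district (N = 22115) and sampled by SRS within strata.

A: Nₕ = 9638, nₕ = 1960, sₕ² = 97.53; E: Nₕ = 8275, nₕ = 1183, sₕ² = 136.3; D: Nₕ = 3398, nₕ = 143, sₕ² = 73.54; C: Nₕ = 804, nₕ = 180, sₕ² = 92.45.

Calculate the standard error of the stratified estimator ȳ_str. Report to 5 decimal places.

0.18306

Var(ȳ_str) = Σₕ Wₕ²(1 − fₕ)sₕ²/nₕ with Wₕ = Nₕ/N, N = 22115.
A: Wₕ = 0.43581280; term = 0.43581280²·(1 − 0.20336169)·97.53/1960 = 0.007529104.
E: Wₕ = 0.37418042; term = 0.37418042²·(1 − 0.14296073)·136.3/1183 = 0.013825281.
D: Wₕ = 0.15365137; term = 0.15365137²·(1 − 0.04208358)·73.54/143 = 0.011630224.
C: Wₕ = 0.03635541; term = 0.03635541²·(1 − 0.22388060)·92.45/180 = 5.268672 × 10^-4.
Sum = 0.033511476.
SE = √(0.033511476) = 0.18306.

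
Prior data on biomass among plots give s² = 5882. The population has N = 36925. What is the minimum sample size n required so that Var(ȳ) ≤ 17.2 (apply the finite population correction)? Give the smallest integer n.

Without fpc, n₀ = s²/D = 5882/17.2 = 341.9767.
With fpc, (1 − n/N)·s²/n ≤ D requires n ≥ n₀/(1 + n₀/N) = 341.9767/(1 + 341.9767/36925) = 338.8386.
Rounding up, n = 339.

339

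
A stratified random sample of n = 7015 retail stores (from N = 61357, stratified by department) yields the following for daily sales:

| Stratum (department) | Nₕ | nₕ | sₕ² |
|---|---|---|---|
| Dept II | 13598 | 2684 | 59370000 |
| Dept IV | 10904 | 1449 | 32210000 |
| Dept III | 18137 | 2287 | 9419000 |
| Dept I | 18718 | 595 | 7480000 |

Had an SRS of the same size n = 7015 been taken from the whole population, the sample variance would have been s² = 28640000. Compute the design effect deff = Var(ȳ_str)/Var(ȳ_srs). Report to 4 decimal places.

Var(ȳ_str) = Σ Wₕ²(1−fₕ)sₕ²/nₕ with Wₕ = Nₕ/61357:
  Dept II: (13598/61357)²·(1−2684/13598)·59370000/2684 = 871.9976
  Dept IV: (10904/61357)²·(1−1449/10904)·32210000/1449 = 608.75351
  Dept III: (18137/61357)²·(1−2287/18137)·9419000/2287 = 314.48875
  Dept I: (18718/61357)²·(1−595/18718)·7480000/595 = 1132.7809
  → Var(ȳ_str) = 2928.0208.
Var(ȳ_srs) = (1 − 7015/61357)·28640000/7015 = 3615.9036.
deff = 2928.0208 / 3615.9036 = 0.8098.

0.8098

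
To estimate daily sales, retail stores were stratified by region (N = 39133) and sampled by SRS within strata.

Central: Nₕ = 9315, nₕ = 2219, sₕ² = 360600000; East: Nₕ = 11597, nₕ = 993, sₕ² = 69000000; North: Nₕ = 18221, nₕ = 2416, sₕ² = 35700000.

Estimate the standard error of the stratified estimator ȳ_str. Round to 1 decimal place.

124.0

Var(ȳ_str) = Σₕ Wₕ²(1 − fₕ)sₕ²/nₕ with Wₕ = Nₕ/N, N = 39133.
Central: Wₕ = 0.23803440; term = 0.23803440²·(1 − 0.23821793)·360600000/2219 = 7014.2074.
East: Wₕ = 0.29634835; term = 0.29634835²·(1 − 0.08562559)·69000000/993 = 5579.9323.
North: Wₕ = 0.46561725; term = 0.46561725²·(1 − 0.13259426)·35700000/2416 = 2778.7643.
Sum = 15372.904.
SE = √(15372.904) = 124.0.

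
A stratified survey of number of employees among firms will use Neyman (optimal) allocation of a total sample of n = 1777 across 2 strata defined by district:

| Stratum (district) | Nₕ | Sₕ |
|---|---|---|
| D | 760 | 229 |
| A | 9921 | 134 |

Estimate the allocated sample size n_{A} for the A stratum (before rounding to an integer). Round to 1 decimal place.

Neyman allocation: nₕ = n·NₕSₕ / Σⱼ NⱼSⱼ.
Σ NⱼSⱼ = 760·229 + 9921·134 = 1.503454 × 10^6.
n_{A} = 1777·9921·134 / (1.503454 × 10^6) = 1571.3.

1571.3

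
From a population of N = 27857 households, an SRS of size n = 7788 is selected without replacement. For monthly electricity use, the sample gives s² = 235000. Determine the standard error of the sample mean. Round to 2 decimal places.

Under SRS without replacement, Var(ȳ) = (1 − f)·s²/n with f = n/N = 7788/27857 = 0.27957066.
Var(ȳ) = (1 − 0.27957066)·235000/7788 = 0.72042934·30.174628 = 21.738687.
SE(ȳ) = √(21.738687) = 4.66.

4.66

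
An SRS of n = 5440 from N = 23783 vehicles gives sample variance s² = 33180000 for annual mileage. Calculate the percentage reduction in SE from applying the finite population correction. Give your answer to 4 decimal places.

f = n/N = 5440/23783 = 0.22873481.
SE_no-fpc = √(s²/n) = 78.097789; SE_fpc = √((1−f)s²/n) = 68.58681.
Ratio = √(1−f) = 0.87821705. Reduction = 100·(1 − 0.87821705) = 12.1783%.

12.1783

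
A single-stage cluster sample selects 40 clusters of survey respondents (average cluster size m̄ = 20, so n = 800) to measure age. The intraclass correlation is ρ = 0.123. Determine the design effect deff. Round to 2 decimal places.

3.34

deff = 1 + (20 − 1)·0.123 = 1 + 2.337 = 3.337.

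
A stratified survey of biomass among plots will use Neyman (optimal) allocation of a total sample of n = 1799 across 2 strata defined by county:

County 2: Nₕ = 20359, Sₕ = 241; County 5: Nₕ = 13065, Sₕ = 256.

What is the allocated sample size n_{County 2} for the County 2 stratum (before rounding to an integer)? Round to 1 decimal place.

Neyman allocation: nₕ = n·NₕSₕ / Σⱼ NⱼSⱼ.
Σ NⱼSⱼ = 20359·241 + 13065·256 = 8.251159 × 10^6.
n_{County 2} = 1799·20359·241 / (8.251159 × 10^6) = 1069.8.

1069.8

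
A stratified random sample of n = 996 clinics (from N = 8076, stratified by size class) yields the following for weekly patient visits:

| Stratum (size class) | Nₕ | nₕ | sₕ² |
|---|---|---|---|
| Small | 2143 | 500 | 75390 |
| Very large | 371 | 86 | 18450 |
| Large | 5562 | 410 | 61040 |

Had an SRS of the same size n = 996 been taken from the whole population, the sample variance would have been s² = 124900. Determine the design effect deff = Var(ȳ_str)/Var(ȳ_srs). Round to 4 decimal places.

0.6722

Var(ȳ_str) = Σ Wₕ²(1−fₕ)sₕ²/nₕ with Wₕ = Nₕ/8076:
  Small: (2143/8076)²·(1−500/2143)·75390/500 = 8.139746
  Very large: (371/8076)²·(1−86/371)·18450/86 = 0.34779559
  Large: (5562/8076)²·(1−410/5562)·61040/410 = 65.410111
  → Var(ȳ_str) = 73.897653.
Var(ȳ_srs) = (1 − 996/8076)·124900/996 = 109.93603.
deff = 73.897653 / 109.93603 = 0.6722.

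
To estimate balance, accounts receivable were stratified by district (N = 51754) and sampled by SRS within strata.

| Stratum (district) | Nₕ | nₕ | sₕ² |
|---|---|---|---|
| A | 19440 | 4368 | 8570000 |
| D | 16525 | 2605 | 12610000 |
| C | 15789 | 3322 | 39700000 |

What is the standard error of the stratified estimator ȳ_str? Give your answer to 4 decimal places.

38.8406

Var(ȳ_str) = Σₕ Wₕ²(1 − fₕ)sₕ²/nₕ with Wₕ = Nₕ/N, N = 51754.
A: Wₕ = 0.37562314; term = 0.37562314²·(1 − 0.22469136)·8570000/4368 = 214.62361.
D: Wₕ = 0.31929899; term = 0.31929899²·(1 − 0.15763994)·12610000/2605 = 415.71933.
C: Wₕ = 0.30507787; term = 0.30507787²·(1 − 0.21039965)·39700000/3322 = 878.25296.
Sum = 1508.5959.
SE = √(1508.5959) = 38.8406.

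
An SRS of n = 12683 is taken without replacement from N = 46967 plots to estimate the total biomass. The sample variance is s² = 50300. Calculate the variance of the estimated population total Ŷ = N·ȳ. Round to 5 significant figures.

Var(Ŷ) = N²·Var(ȳ) = N²·(1 − n/N)·s²/n.
f = 12683/46967 = 0.27004067; Var(ȳ) = 0.72995933·50300/12683 = 2.8949739.
Var(Ŷ) = 46967² · 2.8949739 = 6.3860203 × 10^9.

6.3860 × 10^9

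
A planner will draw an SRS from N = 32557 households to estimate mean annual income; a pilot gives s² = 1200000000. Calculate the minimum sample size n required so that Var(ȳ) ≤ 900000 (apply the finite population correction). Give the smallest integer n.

1281

Without fpc, n₀ = s²/D = 1200000000/900000 = 1333.3333.
With fpc, (1 − n/N)·s²/n ≤ D requires n ≥ n₀/(1 + n₀/N) = 1333.3333/(1 + 1333.3333/32557) = 1280.8765.
Rounding up, n = 1281.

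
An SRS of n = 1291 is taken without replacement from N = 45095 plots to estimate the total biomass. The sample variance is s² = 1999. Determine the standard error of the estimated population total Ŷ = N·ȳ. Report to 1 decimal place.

55305.0

Var(Ŷ) = N²·Var(ȳ) = N²·(1 − n/N)·s²/n.
f = 1291/45095 = 0.02862845; Var(ȳ) = 0.97137155·1999/1291 = 1.5040834.
Var(Ŷ) = 45095² · 1.5040834 = 3.0586424 × 10^9.
SE(Ŷ) = √(3.0586424 × 10^9) = 55305.0.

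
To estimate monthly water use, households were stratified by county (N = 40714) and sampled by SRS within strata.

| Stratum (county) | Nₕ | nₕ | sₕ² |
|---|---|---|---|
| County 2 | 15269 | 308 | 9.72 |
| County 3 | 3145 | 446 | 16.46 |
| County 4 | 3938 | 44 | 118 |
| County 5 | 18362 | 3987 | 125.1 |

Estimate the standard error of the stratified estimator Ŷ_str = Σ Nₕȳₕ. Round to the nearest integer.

Var(Ŷ_str) = Σₕ Nₕ²(1 − fₕ)sₕ²/nₕ.
County 2: 15269²·(1 − 308/15269)·9.72/308 = 7.2091949 × 10^6.
County 3: 3145²·(1 − 446/3145)·16.46/446 = 313269.78.
County 4: 3938²·(1 − 44/3938)·118/44 = 4.1124534 × 10^7.
County 5: 18362²·(1 − 3987/18362)·125.1/3987 = 8.2820703 × 10^6.
Sum = 5.6929069 × 10^7.
SE = √(5.6929069 × 10^7) = 7545.

7545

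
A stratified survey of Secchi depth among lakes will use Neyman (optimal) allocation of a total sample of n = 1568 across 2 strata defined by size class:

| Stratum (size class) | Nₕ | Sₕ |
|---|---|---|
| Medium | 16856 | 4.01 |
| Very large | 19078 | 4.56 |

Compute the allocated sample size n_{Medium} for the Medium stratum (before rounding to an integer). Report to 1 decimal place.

Neyman allocation: nₕ = n·NₕSₕ / Σⱼ NⱼSⱼ.
Σ NⱼSⱼ = 16856·4.01 + 19078·4.56 = 154588.24.
n_{Medium} = 1568·16856·4.01 / 154588.24 = 685.6.

685.6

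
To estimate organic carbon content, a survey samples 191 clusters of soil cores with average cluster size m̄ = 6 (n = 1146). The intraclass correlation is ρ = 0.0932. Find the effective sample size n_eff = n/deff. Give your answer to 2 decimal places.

deff = 1 + (6 − 1)·0.0932 = 1 + 0.466 = 1.466.
n_eff = 1146 / 1.466 = 781.72.

781.72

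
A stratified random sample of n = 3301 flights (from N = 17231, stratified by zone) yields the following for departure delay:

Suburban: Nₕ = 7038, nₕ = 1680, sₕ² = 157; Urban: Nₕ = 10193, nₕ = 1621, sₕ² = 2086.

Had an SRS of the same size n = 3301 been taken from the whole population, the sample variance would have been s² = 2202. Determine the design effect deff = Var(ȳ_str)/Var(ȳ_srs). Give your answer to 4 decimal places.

0.7242

Var(ȳ_str) = Σ Wₕ²(1−fₕ)sₕ²/nₕ with Wₕ = Nₕ/17231:
  Suburban: (7038/17231)²·(1−1680/7038)·157/1680 = 0.011869198
  Urban: (10193/17231)²·(1−1621/10193)·2086/1621 = 0.37869931
  → Var(ȳ_str) = 0.39056851.
Var(ȳ_srs) = (1 − 3301/17231)·2202/3301 = 0.53927765.
deff = 0.39056851 / 0.53927765 = 0.7242.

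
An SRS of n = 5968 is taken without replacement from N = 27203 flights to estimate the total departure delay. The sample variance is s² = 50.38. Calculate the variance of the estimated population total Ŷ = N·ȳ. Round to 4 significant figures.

Var(Ŷ) = N²·Var(ȳ) = N²·(1 − n/N)·s²/n.
f = 5968/27203 = 0.21938757; Var(ȳ) = 0.78061243·50.38/5968 = 0.0065896874.
Var(Ŷ) = 27203² · 0.0065896874 = 4.8763898 × 10^6.

4.876 × 10^6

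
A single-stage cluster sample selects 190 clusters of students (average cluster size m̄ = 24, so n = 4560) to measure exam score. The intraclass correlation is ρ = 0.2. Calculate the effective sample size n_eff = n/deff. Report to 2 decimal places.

deff = 1 + (24 − 1)·0.2 = 1 + 4.6 = 5.6.
n_eff = 4560 / 5.6 = 814.29.

814.29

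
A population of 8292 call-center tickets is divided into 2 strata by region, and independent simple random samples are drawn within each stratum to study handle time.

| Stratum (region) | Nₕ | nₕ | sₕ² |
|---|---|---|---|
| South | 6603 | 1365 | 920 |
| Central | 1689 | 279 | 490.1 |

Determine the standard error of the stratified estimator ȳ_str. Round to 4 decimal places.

Var(ȳ_str) = Σₕ Wₕ²(1 − fₕ)sₕ²/nₕ with Wₕ = Nₕ/N, N = 8292.
South: Wₕ = 0.79630970; term = 0.79630970²·(1 − 0.20672422)·920/1365 = 0.3390341.
Central: Wₕ = 0.20369030; term = 0.20369030²·(1 − 0.16518650)·490.1/279 = 0.060843008.
Sum = 0.39987711.
SE = √(0.39987711) = 0.6324.

0.6324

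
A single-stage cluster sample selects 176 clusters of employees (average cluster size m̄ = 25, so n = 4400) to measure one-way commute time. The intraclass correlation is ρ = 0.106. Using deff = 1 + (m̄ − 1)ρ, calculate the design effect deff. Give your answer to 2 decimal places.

3.54

deff = 1 + (25 − 1)·0.106 = 1 + 2.544 = 3.544.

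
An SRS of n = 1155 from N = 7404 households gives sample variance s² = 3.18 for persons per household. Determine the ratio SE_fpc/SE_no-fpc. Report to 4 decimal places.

0.9187

f = n/N = 1155/7404 = 0.15599676.
SE_no-fpc = √(s²/n) = 0.05247139; SE_fpc = √((1−f)s²/n) = 0.048205282.
Ratio = √(1−f) = 0.91869649.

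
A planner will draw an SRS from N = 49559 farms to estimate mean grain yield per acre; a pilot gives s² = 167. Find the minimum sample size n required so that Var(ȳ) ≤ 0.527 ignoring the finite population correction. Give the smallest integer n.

317

Without fpc, n₀ = s²/D = 167/0.527 = 316.8880.
Rounding up, n = 317.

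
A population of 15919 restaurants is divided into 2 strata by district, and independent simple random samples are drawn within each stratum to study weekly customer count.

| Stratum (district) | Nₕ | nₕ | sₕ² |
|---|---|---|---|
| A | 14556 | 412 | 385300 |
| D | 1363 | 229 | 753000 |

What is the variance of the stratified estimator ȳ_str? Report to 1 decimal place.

779.8

Var(ȳ_str) = Σₕ Wₕ²(1 − fₕ)sₕ²/nₕ with Wₕ = Nₕ/N, N = 15919.
A: Wₕ = 0.91437904; term = 0.91437904²·(1 − 0.02830448)·385300/412 = 759.77417.
D: Wₕ = 0.08562096; term = 0.08562096²·(1 − 0.16801174)·753000/229 = 20.055654.
Sum = 779.82982.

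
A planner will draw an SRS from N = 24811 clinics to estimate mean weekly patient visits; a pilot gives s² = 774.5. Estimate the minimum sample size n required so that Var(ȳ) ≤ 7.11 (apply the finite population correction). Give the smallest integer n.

Without fpc, n₀ = s²/D = 774.5/7.11 = 108.9311.
With fpc, (1 − n/N)·s²/n ≤ D requires n ≥ n₀/(1 + n₀/N) = 108.9311/(1 + 108.9311/24811) = 108.4549.
Rounding up, n = 109.

109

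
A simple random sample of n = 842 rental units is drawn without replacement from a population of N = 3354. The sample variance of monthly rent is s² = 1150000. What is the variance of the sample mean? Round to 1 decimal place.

1022.9

Under SRS without replacement, Var(ȳ) = (1 − f)·s²/n with f = n/N = 842/3354 = 0.25104353.
Var(ȳ) = (1 − 0.25104353)·1150000/842 = 0.74895647·1365.7957 = 1022.9215.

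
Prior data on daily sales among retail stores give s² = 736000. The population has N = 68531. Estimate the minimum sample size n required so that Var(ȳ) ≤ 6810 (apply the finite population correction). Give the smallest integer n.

Without fpc, n₀ = s²/D = 736000/6810 = 108.0764.
With fpc, (1 − n/N)·s²/n ≤ D requires n ≥ n₀/(1 + n₀/N) = 108.0764/(1 + 108.0764/68531) = 107.9062.
Rounding up, n = 108.

108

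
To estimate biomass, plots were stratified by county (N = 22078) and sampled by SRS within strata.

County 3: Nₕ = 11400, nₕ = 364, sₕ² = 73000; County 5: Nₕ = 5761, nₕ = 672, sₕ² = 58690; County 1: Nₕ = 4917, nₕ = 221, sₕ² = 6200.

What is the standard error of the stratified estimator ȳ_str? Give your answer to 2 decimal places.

7.64

Var(ȳ_str) = Σₕ Wₕ²(1 − fₕ)sₕ²/nₕ with Wₕ = Nₕ/N, N = 22078.
County 3: Wₕ = 0.51635112; term = 0.51635112²·(1 − 0.03192982)·73000/364 = 51.762895.
County 5: Wₕ = 0.26093849; term = 0.26093849²·(1 − 0.11664642)·58690/672 = 5.2529795.
County 1: Wₕ = 0.22271039; term = 0.22271039²·(1 − 0.04494611)·6200/221 = 1.3289488.
Sum = 58.344823.
SE = √(58.344823) = 7.64.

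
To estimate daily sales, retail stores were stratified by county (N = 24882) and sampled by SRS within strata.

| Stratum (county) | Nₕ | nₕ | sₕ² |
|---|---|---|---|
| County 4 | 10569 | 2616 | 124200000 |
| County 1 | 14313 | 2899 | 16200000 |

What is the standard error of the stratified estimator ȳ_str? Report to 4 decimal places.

88.9966

Var(ȳ_str) = Σₕ Wₕ²(1 − fₕ)sₕ²/nₕ with Wₕ = Nₕ/N, N = 24882.
County 4: Wₕ = 0.42476489; term = 0.42476489²·(1 − 0.24751632)·124200000/2616 = 6445.8199.
County 1: Wₕ = 0.57523511; term = 0.57523511²·(1 − 0.20254314)·16200000/2899 = 1474.5679.
Sum = 7920.3878.
SE = √(7920.3878) = 88.9966.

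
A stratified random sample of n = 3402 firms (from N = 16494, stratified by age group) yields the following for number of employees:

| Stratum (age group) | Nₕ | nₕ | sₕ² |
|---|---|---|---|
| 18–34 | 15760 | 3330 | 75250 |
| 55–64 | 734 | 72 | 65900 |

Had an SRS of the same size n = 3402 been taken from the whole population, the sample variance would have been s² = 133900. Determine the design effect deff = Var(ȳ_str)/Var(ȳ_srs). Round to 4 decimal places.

0.5732

Var(ȳ_str) = Σ Wₕ²(1−fₕ)sₕ²/nₕ with Wₕ = Nₕ/16494:
  18–34: (15760/16494)²·(1−3330/15760)·75250/3330 = 16.271876
  55–64: (734/16494)²·(1−72/734)·65900/72 = 1.6347637
  → Var(ȳ_str) = 17.90664.
Var(ȳ_srs) = (1 − 3402/16494)·133900/3402 = 31.241097.
deff = 17.90664 / 31.241097 = 0.5732.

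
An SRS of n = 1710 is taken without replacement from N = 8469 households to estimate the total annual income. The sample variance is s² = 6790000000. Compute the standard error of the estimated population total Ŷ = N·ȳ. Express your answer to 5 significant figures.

Var(Ŷ) = N²·Var(ȳ) = N²·(1 − n/N)·s²/n.
f = 1710/8469 = 0.20191286; Var(ȳ) = 0.79808714·6790000000/1710 = 3.1690127 × 10^6.
Var(Ŷ) = 8469² · (3.1690127 × 10^6) = 2.2729414 × 10^14.
SE(Ŷ) = √(2.2729414 × 10^14) = 1.5076 × 10^7.

1.5076 × 10^7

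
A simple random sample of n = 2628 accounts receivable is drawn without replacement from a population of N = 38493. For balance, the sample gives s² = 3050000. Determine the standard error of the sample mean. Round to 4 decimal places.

32.8838

Under SRS without replacement, Var(ȳ) = (1 − f)·s²/n with f = n/N = 2628/38493 = 0.06827215.
Var(ȳ) = (1 − 0.06827215)·3050000/2628 = 0.93172785·1160.5784 = 1081.3432.
SE(ȳ) = √(1081.3432) = 32.8838.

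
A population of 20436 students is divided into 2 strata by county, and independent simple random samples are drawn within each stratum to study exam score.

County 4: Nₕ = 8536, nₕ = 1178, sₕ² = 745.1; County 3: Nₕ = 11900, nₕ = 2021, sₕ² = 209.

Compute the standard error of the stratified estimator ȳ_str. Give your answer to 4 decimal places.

0.3525

Var(ȳ_str) = Σₕ Wₕ²(1 − fₕ)sₕ²/nₕ with Wₕ = Nₕ/N, N = 20436.
County 4: Wₕ = 0.41769427; term = 0.41769427²·(1 − 0.13800375)·745.1/1178 = 0.095124344.
County 3: Wₕ = 0.58230573; term = 0.58230573²·(1 − 0.16983193)·209/2021 = 0.029110397.
Sum = 0.12423474.
SE = √(0.12423474) = 0.3525.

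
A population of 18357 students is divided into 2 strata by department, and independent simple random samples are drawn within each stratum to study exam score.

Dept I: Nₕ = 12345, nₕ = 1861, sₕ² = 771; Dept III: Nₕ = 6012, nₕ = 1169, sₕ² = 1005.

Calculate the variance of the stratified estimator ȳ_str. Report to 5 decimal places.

Var(ȳ_str) = Σₕ Wₕ²(1 − fₕ)sₕ²/nₕ with Wₕ = Nₕ/N, N = 18357.
Dept I: Wₕ = 0.67249551; term = 0.67249551²·(1 − 0.15074929)·771/1861 = 0.15911924.
Dept III: Wₕ = 0.32750449; term = 0.32750449²·(1 − 0.19444444)·1005/1169 = 0.074281656.
Sum = 0.2334009.

0.23340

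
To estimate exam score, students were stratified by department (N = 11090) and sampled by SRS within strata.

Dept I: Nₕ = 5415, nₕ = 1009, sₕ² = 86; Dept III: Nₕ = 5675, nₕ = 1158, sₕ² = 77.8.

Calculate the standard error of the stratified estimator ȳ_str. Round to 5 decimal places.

0.17475

Var(ȳ_str) = Σₕ Wₕ²(1 − fₕ)sₕ²/nₕ with Wₕ = Nₕ/N, N = 11090.
Dept I: Wₕ = 0.48827773; term = 0.48827773²·(1 − 0.18633426)·86/1009 = 0.016534351.
Dept III: Wₕ = 0.51172227; term = 0.51172227²·(1 − 0.20405286)·77.8/1158 = 0.014003091.
Sum = 0.030537442.
SE = √(0.030537442) = 0.17475.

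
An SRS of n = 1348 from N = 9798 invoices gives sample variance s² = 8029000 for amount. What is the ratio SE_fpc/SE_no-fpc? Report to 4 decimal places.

0.9287

f = n/N = 1348/9798 = 0.13757910.
SE_no-fpc = √(s²/n) = 77.176625; SE_fpc = √((1−f)s²/n) = 71.671323.
Ratio = √(1−f) = 0.92866620.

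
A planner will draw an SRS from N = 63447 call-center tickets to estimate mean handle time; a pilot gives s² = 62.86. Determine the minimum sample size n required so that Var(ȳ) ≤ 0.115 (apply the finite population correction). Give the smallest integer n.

542

Without fpc, n₀ = s²/D = 62.86/0.115 = 546.6087.
With fpc, (1 − n/N)·s²/n ≤ D requires n ≥ n₀/(1 + n₀/N) = 546.6087/(1 + 546.6087/63447) = 541.9398.
Rounding up, n = 542.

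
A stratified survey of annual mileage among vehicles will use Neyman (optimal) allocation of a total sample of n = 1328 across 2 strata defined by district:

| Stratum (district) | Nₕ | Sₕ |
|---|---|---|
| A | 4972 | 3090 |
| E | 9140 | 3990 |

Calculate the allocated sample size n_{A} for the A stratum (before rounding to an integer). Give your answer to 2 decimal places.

Neyman allocation: nₕ = n·NₕSₕ / Σⱼ NⱼSⱼ.
Σ NⱼSⱼ = 4972·3090 + 9140·3990 = 5.183208 × 10^7.
n_{A} = 1328·4972·3090 / (5.183208 × 10^7) = 393.63.

393.63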